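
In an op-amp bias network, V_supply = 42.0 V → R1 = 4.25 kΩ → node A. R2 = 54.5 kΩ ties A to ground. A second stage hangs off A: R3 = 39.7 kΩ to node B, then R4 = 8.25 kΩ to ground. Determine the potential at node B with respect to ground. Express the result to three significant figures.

V_B ≈ 6.19 V

Looking into the second stage from A: R3 + R4 = 47.95 kΩ appears in parallel with R2.
R2 ‖ (R3+R4) = 25.51 kΩ.
So V_A = 42.0 × 0.8572 = 36.00 V.
V_B = V_A × 0.1721 = 6.194 V.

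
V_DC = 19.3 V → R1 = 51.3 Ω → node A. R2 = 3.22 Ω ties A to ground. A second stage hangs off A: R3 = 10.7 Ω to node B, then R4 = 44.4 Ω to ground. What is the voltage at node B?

V_B ≈ 0.871 V

The second stage (R3 + R4 = 55.10 Ω) loads node A in parallel with R2.
Effective lower resistance at A: R2 ‖ 55.10 = 3.042 Ω.
V_A = 19.3 × 3.042/(51.3 + 3.042) = 1.080 V.
Then the unloaded second divider: V_B = V_A × R4/(R3+R4) = 1.080 × 0.8058 = 0.8706 V.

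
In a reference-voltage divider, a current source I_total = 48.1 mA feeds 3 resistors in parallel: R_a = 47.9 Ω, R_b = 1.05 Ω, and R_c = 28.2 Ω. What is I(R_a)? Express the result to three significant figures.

ΣG = 1/47.9 + 1/1.05 + 1/28.2 = 1.009.
By the current-divider rule, I = I_total · G_k/ΣG = 48.1 × 0.02070 = 0.9955 mA.

I ≈ 0.995 mA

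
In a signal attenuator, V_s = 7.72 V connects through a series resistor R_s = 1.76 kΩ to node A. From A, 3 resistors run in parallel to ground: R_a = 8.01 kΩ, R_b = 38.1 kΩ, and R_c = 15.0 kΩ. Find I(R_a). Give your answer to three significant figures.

I ≈ 0.697 mA

Equivalent of the parallel group: R_p = 4.592 kΩ.
V_A = 7.72 × 4.592/6.352 = 5.581 V.
I(R_a) = V_A / R_a = 5.581/8.01 = 0.6968 mA.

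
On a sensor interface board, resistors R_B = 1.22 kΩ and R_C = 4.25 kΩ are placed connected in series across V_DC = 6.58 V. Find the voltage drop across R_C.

Total series resistance ΣR = 1.22 + 4.25 = 5.470 kΩ.
V = V_DC · R/ΣR = 6.58 × 0.7770 = 5.112 V.

V ≈ 5.11 V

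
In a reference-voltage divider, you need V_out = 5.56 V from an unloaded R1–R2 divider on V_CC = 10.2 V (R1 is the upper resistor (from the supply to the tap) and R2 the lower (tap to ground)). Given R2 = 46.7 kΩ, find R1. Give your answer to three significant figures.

R1 ≈ 39.0 kΩ

V_out/V_CC = R2/(R1+R2) = 0.5451.
So R1 = R2 · (V_CC/V_out − 1) = 46.7 × (10.2/5.56 − 1) = 46.7 × 0.8345 = 38.97 kΩ.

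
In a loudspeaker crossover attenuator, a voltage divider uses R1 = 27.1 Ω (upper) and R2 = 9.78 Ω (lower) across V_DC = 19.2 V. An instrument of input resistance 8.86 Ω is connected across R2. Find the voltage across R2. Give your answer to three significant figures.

First combine the lower leg with the load: R2 ‖ R_L = 4.649 Ω.
Now apply the divider: V_out = 19.2 × 0.1464 = 2.811 V.

V_out ≈ 2.81 V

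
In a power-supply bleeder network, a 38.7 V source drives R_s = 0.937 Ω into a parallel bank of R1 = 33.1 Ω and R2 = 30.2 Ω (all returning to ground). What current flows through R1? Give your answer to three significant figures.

Parallel bank: R_p = 1/(1/33.1 + 1/30.2) = 15.79 Ω.
V_A = 38.7 × 15.79/16.73 = 36.53 V.
I(R1) = V_A / R1 = 36.53/33.1 = 1.104 A.

I ≈ 1.10 A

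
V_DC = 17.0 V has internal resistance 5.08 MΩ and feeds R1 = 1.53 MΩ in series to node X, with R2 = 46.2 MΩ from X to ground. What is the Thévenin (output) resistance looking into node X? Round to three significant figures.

R1' = 5.08 + 1.53 = 6.610 MΩ (source resistance + R1).
With V_DC suppressed (replaced by a short), R_th = R1' ‖ R2 = (6.610 × 46.2)/(6.610 + 46.2) = 5.783 MΩ.

R_th ≈ 5.78 MΩ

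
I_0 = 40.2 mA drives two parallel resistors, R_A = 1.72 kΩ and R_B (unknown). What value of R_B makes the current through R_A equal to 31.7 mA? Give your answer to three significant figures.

R_B ≈ 6.41 kΩ

In a two-way split, I_A/I_0 = R_B/(R_A + R_B).
With f = 0.7886, R_B = R_A · f/(1−f) = 1.72 × 3.729 = 6.415 kΩ.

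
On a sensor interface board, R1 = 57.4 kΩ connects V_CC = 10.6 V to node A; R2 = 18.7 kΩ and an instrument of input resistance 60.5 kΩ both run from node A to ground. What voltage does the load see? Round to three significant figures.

The load sits in parallel with R2, giving an effective lower resistance R2' = R2·R_L/(R2+R_L) = 14.28 kΩ.
Now apply the divider: V_out = 10.6 × 0.1993 = 2.112 V.
(Unloaded it would be 2.60 V; the load pulls it down.)

V_out ≈ 2.11 V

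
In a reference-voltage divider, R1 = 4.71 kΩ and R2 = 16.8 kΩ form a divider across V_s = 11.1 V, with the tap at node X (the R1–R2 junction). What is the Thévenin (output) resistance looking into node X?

Zeroing V_s shorts the top of R1 to ground, so R_th = R1 ‖ R2 = 3.679 kΩ.

R_th ≈ 3.68 kΩ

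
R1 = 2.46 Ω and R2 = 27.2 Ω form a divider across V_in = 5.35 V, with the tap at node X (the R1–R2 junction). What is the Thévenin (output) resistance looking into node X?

R_th ≈ 2.26 Ω

Looking into X with the source shorted: R_th = R1·R2/(R1+R2) = 2.460 × 27.2/29.66 = 2.256 Ω.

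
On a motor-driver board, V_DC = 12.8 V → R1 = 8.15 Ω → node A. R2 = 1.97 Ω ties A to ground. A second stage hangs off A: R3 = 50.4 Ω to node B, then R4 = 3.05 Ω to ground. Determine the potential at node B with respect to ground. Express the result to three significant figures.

V_B ≈ 0.138 V

Looking into the second stage from A: R3 + R4 = 53.45 Ω appears in parallel with R2.
R2 ‖ (R3+R4) = 1.900 Ω.
V_A = 12.8 × 1.900/(8.15 + 1.900) = 2.420 V.
Stage 2 is unloaded, so V_B = V_A · R4/(R3+R4) = 2.420 × 3.05/53.45 = 0.1381 V.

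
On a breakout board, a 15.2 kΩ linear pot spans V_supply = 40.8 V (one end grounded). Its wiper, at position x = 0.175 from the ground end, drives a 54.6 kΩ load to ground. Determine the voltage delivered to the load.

Lower segment x·R_p = 2.660 kΩ; upper segment (1−x)·R_p = 12.54 kΩ.
Lower segment in parallel with the load: 2.660 ‖ 54.6 = 2.536 kΩ.
Then V_out = V_supply · 2.536/(12.54 + 2.536) = 6.864 V.

V_out ≈ 6.86 V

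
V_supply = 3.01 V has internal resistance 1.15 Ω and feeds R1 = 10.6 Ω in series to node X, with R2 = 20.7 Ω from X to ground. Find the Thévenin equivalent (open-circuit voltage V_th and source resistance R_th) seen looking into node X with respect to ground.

R1' = 1.15 + 10.6 = 11.75 Ω (source resistance + R1).
With X open, the divider is unloaded: V_th = 3.01 × 20.7/32.45 = 1.920 V.
Looking into X with the source shorted: R_th = R1'·R2/(R1'+R2) = 11.75 × 20.7/32.45 = 7.495 Ω.

V_th ≈ 1.92 V, R_th ≈ 7.50 Ω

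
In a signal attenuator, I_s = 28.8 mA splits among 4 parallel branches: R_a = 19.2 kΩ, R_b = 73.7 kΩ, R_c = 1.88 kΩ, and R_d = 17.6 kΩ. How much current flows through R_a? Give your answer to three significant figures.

ΣG = 1/19.2 + 1/73.7 + 1/1.88 + 1/17.6 = 0.6544.
R_a takes the fraction G_k/ΣG = 0.05208/0.6544 = 0.07959, so I = 28.8 × 0.07959 = 2.292 mA.

I ≈ 2.29 mA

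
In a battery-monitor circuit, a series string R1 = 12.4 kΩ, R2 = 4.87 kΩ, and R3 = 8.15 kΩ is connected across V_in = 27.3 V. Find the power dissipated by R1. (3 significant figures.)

P ≈ 14.3 mW

ΣR = 25.42 kΩ → I = 27.3/25.42 = 1.074 mA.
P(R1) = I²·R1 = (1.074)² × 12.4 = 14.30 mW.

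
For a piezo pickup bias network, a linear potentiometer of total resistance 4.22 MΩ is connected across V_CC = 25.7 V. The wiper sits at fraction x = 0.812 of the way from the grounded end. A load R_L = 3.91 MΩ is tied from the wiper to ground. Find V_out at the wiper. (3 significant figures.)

Lower segment x·R_p = 3.427 MΩ; upper segment (1−x)·R_p = 0.7934 MΩ.
(x·R_p) ‖ R_L = 1.826 MΩ.
Loaded-divider output: V_out = 25.7 × 0.6971 = 17.92 V.

V_out ≈ 17.9 V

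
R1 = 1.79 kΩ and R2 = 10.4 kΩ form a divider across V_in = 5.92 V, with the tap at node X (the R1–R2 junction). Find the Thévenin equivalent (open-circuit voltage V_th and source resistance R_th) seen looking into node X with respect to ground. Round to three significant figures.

V_th ≈ 5.05 V, R_th ≈ 1.53 kΩ

Open-circuit (no load on X): V_th = V_in · R2/(R1 + R2) = 5.92 × 10.4/(1.790 + 10.4) = 5.051 V.
Looking into X with the source shorted: R_th = R1·R2/(R1+R2) = 1.790 × 10.4/12.19 = 1.527 kΩ.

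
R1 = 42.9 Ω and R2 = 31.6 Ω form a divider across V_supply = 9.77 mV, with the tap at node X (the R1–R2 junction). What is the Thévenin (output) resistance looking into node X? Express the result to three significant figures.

R_th ≈ 18.2 Ω

Looking into X with the source shorted: R_th = R1·R2/(R1+R2) = 42.90 × 31.6/74.50 = 18.20 Ω.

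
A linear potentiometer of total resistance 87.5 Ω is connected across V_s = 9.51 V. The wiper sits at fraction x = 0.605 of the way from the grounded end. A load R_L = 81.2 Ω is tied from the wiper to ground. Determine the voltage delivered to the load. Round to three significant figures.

Lower segment x·R_p = 52.94 Ω; upper segment (1−x)·R_p = 34.56 Ω.
(x·R_p) ‖ R_L = 32.05 Ω.
V_out = 9.51 × 32.05/(34.56 + 32.05) = 4.575 V.

V_out ≈ 4.58 V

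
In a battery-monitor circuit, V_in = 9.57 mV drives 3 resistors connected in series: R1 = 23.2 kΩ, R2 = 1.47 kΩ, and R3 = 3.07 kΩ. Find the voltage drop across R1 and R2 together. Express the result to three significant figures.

Total series resistance ΣR = 23.2 + 1.47 + 3.07 = 27.74 kΩ.
R_{R1..R2} = 23.2 + 1.47 = 24.67 kΩ.
Voltage divider: V = V_in · (24.67 / 27.74) = 9.57 × 0.8893 = 8.511 mV.

V ≈ 8.51 mV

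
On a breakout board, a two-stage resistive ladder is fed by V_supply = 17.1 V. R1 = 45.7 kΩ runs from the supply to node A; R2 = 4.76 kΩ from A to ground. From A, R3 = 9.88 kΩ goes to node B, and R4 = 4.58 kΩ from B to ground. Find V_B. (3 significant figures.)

Looking into the second stage from A: R3 + R4 = 14.46 kΩ appears in parallel with R2.
R2 ‖ (R3+R4) = 3.581 kΩ.
So V_A = 17.1 × 0.07267 = 1.243 V.
V_B = V_A × 0.3167 = 0.3936 V.

V_B ≈ 0.394 V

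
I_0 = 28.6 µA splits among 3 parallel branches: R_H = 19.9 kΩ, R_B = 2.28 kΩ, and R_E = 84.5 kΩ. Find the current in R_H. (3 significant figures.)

I ≈ 2.87 µA

Conductances: ΣG = 1/19.9 + 1/2.28 + 1/84.5 = 0.5007 (1/kΩ).
R_H takes the fraction G_k/ΣG = 0.05025/0.5007 = 0.1004, so I = 28.6 × 0.1004 = 2.870 µA.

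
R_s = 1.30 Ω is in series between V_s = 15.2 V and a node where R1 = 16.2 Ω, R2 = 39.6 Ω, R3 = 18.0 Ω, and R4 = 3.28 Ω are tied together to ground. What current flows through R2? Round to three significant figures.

Equivalent of the parallel group: R_p = 2.235 Ω.
V_A by voltage divider: V_A = 15.2 × 2.235/(1.30 + 2.235) = 9.610 V.
Branch current I = V_A/R2 = 9.610/39.6 = 0.2427 A.
(Equivalently: I_total = 4.300 A, then current-divider fraction G_k/ΣG = 0.05644.)

I ≈ 0.243 A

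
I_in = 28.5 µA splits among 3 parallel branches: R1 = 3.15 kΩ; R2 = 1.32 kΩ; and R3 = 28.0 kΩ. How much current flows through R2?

I ≈ 19.4 µA

Conductances: ΣG = 1/3.15 + 1/1.32 + 1/28.0 = 1.111 (1/kΩ).
Current divider: I(R2) = I_in · G_k/ΣG = 28.5 × (0.7576/1.111) = 28.5 × 0.6820 = 19.44 µA.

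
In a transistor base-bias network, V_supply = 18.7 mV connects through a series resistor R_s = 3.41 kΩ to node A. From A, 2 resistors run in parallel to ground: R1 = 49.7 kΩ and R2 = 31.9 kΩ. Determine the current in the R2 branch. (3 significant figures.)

Equivalent of the parallel group: R_p = 19.43 kΩ.
V_A = 18.7 × 19.43/22.84 = 15.91 mV.
Branch current I = V_A/R2 = 15.91/31.9 = 0.4987 µA.

I ≈ 0.499 µA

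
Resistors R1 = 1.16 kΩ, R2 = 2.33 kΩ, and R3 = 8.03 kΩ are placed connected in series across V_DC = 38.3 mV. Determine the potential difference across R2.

ΣR = 1.16 + 2.33 + 8.03 = 11.52 kΩ.
V = V_DC · R/ΣR = 38.3 × 0.2023 = 7.746 mV.

V ≈ 7.75 mV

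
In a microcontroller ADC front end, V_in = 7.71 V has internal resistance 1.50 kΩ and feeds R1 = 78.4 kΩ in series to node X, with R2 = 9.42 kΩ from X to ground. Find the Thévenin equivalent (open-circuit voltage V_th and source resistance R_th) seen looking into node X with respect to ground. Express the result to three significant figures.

V_th ≈ 0.813 V, R_th ≈ 8.43 kΩ

R1' = 1.50 + 78.4 = 79.90 kΩ (source resistance + R1).
With X open, the divider is unloaded: V_th = 7.71 × 9.42/89.32 = 0.8131 V.
Zeroing V_in shorts the top of R1' to ground, so R_th = R1' ‖ R2 = 8.427 kΩ.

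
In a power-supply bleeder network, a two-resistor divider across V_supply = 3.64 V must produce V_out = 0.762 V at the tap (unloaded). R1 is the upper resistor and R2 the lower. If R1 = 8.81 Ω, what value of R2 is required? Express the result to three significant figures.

R2 ≈ 2.33 Ω

V_out/V_supply = R2/(R1+R2) = 0.2093.
R2 = R1 · 0.2093/(1 − 0.2093) = 2.333 Ω.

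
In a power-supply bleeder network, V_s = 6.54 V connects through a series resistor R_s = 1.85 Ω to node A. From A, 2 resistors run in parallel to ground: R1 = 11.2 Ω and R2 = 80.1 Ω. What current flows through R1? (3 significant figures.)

Parallel bank: R_p = 1/(1/11.2 + 1/80.1) = 9.826 Ω.
Node voltage V_A = V_s · R_p/(R_s + R_p) = 6.54 × 0.8416 = 5.504 V.
Branch current I = V_A/R1 = 5.504/11.2 = 0.4914 A.

I ≈ 0.491 A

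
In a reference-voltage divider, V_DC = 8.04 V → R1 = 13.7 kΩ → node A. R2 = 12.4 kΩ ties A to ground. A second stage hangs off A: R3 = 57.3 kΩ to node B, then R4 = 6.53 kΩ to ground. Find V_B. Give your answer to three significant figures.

Node A sees R2 in parallel with the series input of stage 2, R3 + R4 = 63.83 kΩ.
Effective lower resistance at A: R2 ‖ 63.83 = 10.38 kΩ.
V_A = 8.04 × 10.38/(13.7 + 10.38) = 3.466 V.
Stage 2 is unloaded, so V_B = V_A · R4/(R3+R4) = 3.466 × 6.53/63.83 = 0.3546 V.

V_B ≈ 0.355 V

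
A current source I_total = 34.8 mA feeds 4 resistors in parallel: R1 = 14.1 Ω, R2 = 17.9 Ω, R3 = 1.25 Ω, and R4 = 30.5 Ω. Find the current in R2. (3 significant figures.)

ΣG = 1/14.1 + 1/17.9 + 1/1.25 + 1/30.5 = 0.9596.
Current divider: I(R2) = I_total · G_k/ΣG = 34.8 × (0.05587/0.9596) = 34.8 × 0.05822 = 2.026 mA.

I ≈ 2.03 mA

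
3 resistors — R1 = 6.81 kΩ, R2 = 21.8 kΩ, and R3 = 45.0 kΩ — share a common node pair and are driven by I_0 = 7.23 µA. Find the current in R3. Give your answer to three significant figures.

ΣG = 1/6.81 + 1/21.8 + 1/45.0 = 0.2149.
R3 takes the fraction G_k/ΣG = 0.02222/0.2149 = 0.1034, so I = 7.23 × 0.1034 = 0.7475 µA.

I ≈ 0.748 µA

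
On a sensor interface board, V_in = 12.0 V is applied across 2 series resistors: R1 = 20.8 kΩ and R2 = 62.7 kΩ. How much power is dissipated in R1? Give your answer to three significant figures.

ΣR = 83.50 kΩ → I = 12.0/83.50 = 0.1437 mA.
P = I²R = 0.02065 × 20.8 = 0.4296 mW.

P ≈ 0.430 mW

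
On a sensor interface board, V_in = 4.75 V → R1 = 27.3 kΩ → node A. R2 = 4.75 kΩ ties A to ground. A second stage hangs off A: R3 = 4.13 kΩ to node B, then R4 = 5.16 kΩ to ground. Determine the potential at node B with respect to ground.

V_B ≈ 0.272 V

Node A sees R2 in parallel with the series input of stage 2, R3 + R4 = 9.290 kΩ.
R2 ‖ (R3+R4) = 3.143 kΩ.
So V_A = 4.75 × 0.1032 = 0.4904 V.
Stage 2 is unloaded, so V_B = V_A · R4/(R3+R4) = 0.4904 × 5.16/9.290 = 0.2724 V.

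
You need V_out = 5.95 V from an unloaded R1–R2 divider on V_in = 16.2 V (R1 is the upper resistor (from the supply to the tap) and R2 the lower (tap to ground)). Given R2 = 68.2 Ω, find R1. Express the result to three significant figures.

R1 ≈ 117 Ω

The divider ratio is R2/(R1+R2) = 5.95/16.2 = 0.3673.
So R1 = R2 · (V_in/V_out − 1) = 68.2 × (16.2/5.95 − 1) = 68.2 × 1.723 = 117.5 Ω.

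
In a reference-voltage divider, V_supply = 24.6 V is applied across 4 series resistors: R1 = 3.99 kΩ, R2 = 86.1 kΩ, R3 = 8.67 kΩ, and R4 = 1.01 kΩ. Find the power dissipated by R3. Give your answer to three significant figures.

Series current I = V_supply/ΣR = 24.6/99.77 = 0.2466 mA.
V(R3) = I·R = 2.138 V; P = V·I = 2.138 × 0.2466 = 0.5271 mW.

P ≈ 0.527 mW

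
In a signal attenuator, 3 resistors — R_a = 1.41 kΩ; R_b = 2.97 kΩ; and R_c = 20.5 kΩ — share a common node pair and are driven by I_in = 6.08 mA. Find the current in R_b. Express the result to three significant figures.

Conductances: ΣG = 1/1.41 + 1/2.97 + 1/20.5 = 1.095 (1/kΩ).
By the current-divider rule, I = I_in · G_k/ΣG = 6.08 × 0.3076 = 1.870 mA.

I ≈ 1.87 mA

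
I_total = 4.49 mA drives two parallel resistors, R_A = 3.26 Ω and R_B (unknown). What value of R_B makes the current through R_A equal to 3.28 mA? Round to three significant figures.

R_B ≈ 8.84 Ω

In a two-way split, I_A/I_total = R_B/(R_A + R_B).
With f = 0.7305, R_B = R_A · f/(1−f) = 3.26 × 2.711 = 8.837 Ω.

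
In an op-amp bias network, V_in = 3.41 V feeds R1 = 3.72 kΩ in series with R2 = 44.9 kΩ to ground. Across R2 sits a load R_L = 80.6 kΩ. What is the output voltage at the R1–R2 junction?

V_out ≈ 3.02 V

First combine the lower leg with the load: R2 ‖ R_L = 28.84 kΩ.
Voltage divider with the loaded lower leg: V_out = 3.41 × 28.84/(3.72 + 28.84) = 3.41 × 0.8857 = 3.020 V.
(Unloaded it would be 3.15 V; the load pulls it down.)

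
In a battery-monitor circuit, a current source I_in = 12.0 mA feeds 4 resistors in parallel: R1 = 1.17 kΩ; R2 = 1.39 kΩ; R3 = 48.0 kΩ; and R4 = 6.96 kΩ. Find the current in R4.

I ≈ 0.992 mA

Conductances: ΣG = 1/1.17 + 1/1.39 + 1/48.0 + 1/6.96 = 1.739 (1/kΩ).
By the current-divider rule, I = I_in · G_k/ΣG = 12.0 × 0.08264 = 0.9917 mA.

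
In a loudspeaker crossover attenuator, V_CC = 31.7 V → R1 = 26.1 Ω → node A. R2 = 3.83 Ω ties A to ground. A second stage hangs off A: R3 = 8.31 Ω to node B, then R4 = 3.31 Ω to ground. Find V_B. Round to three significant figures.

V_B ≈ 0.898 V

Node A sees R2 in parallel with the series input of stage 2, R3 + R4 = 11.62 Ω.
R2 ‖ (R3+R4) = 2.881 Ω.
First divider: V_A = V_CC · 2.881/(26.1 + 2.881) = 3.151 V.
Stage 2 is unloaded, so V_B = V_A · R4/(R3+R4) = 3.151 × 3.31/11.62 = 0.8975 V.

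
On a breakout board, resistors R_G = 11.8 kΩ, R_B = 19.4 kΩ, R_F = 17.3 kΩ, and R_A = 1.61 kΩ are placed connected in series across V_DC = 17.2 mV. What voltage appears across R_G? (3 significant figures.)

V ≈ 4.05 mV

Series total: ΣR = 11.8 + 19.4 + 17.3 + 1.61 = 50.11 kΩ.
Voltage divider: V = V_DC · (11.80 / 50.11) = 17.2 × 0.2355 = 4.050 mV.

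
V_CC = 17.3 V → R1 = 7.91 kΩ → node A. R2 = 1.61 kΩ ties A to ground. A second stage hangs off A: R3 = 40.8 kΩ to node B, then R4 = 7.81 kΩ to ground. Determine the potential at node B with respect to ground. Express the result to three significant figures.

V_B ≈ 0.457 V

Node A sees R2 in parallel with the series input of stage 2, R3 + R4 = 48.61 kΩ.
Effective lower resistance at A: R2 ‖ 48.61 = 1.558 kΩ.
So V_A = 17.3 × 0.1646 = 2.847 V.
Then the unloaded second divider: V_B = V_A × R4/(R3+R4) = 2.847 × 0.1607 = 0.4575 V.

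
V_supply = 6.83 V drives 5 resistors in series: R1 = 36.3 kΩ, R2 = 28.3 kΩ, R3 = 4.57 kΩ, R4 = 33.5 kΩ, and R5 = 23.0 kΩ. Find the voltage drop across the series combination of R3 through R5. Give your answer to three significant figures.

V ≈ 3.32 V

Total series resistance ΣR = 36.3 + 28.3 + 4.57 + 33.5 + 23.0 = 125.7 kΩ.
R_{R3..R5} = 4.57 + 33.5 + 23.0 = 61.07 kΩ.
By the voltage-divider rule, V = 6.83 × 61.07/125.7 = 3.319 V.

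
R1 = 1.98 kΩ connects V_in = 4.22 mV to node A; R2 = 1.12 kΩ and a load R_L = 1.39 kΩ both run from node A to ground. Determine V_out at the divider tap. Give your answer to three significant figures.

V_out ≈ 1.01 mV

R2 ‖ R_L = (1.12 × 1.39)/(1.12 + 1.39) = 0.6202 kΩ.
Voltage divider with the loaded lower leg: V_out = 4.22 × 0.6202/(1.98 + 0.6202) = 4.22 × 0.2385 = 1.007 mV.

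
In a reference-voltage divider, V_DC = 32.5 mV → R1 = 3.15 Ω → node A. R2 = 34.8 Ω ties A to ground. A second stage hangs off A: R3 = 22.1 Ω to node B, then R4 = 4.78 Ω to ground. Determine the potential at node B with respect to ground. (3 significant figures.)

Node A sees R2 in parallel with the series input of stage 2, R3 + R4 = 26.88 Ω.
Effective lower resistance at A: R2 ‖ 26.88 = 15.17 Ω.
So V_A = 32.5 × 0.8280 = 26.91 mV.
Then the unloaded second divider: V_B = V_A × R4/(R3+R4) = 26.91 × 0.1778 = 4.785 mV.

V_B ≈ 4.79 mV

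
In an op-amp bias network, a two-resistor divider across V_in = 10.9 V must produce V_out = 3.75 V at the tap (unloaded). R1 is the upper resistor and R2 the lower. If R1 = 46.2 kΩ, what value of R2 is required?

R2 ≈ 24.2 kΩ

V_out/V_in = R2/(R1+R2) = 0.3440.
R2 = R1 · 0.3440/(1 − 0.3440) = 24.23 kΩ.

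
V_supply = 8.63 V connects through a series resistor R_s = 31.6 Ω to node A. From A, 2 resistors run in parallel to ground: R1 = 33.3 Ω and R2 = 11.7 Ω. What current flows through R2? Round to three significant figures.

I ≈ 0.159 A

Equivalent of the parallel group: R_p = 8.658 Ω.
Node voltage V_A = V_supply · R_p/(R_s + R_p) = 8.63 × 0.2151 = 1.856 V.
I(R2) = V_A / R2 = 1.856/11.7 = 0.1586 A.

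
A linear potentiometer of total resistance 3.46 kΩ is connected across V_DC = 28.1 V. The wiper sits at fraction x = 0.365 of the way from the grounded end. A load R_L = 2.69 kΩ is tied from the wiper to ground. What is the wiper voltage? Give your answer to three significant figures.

Lower segment x·R_p = 1.263 kΩ; upper segment (1−x)·R_p = 2.197 kΩ.
R_L loads the lower segment: effective lower R = 0.8594 kΩ.
V_out = 28.1 × 0.8594/(2.197 + 0.8594) = 7.901 V.
(Unloaded: V_out = x·V_DC = 10.3 V.)

V_out ≈ 7.90 V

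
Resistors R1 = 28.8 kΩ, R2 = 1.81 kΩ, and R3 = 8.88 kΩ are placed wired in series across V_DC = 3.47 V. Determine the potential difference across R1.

V ≈ 2.53 V

Total series resistance ΣR = 28.8 + 1.81 + 8.88 = 39.49 kΩ.
Voltage divider: V = V_DC · (28.80 / 39.49) = 3.47 × 0.7293 = 2.531 V.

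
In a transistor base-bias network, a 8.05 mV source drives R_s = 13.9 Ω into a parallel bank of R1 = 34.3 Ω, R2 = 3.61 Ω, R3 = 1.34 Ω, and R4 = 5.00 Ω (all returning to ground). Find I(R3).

I ≈ 0.326 mA

Combine the parallel branches: R_p = (1/34.3 + 1/3.61 + 1/1.34 + 1/5.00)⁻¹ = 0.7984 Ω.
Node voltage V_A = V_CC · R_p/(R_s + R_p) = 8.05 × 0.05432 = 0.4373 mV.
Branch current I = V_A/R3 = 0.4373/1.34 = 0.3263 mA.
(Equivalently: I_total = 0.5477 mA, then current-divider fraction G_k/ΣG = 0.5959.)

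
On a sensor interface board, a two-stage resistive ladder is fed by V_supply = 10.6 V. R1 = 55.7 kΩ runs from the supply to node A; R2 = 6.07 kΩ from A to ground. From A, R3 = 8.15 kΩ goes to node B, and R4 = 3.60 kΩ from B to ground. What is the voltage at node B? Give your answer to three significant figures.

Looking into the second stage from A: R3 + R4 = 11.75 kΩ appears in parallel with R2.
Effective lower resistance at A: R2 ‖ 11.75 = 4.002 kΩ.
First divider: V_A = V_supply · 4.002/(55.7 + 4.002) = 0.7106 V.
Then the unloaded second divider: V_B = V_A × R4/(R3+R4) = 0.7106 × 0.3064 = 0.2177 V.

V_B ≈ 0.218 V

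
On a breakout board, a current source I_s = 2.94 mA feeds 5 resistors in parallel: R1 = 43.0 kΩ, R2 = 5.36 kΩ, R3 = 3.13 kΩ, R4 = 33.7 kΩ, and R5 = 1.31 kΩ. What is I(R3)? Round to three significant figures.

Total conductance ΣG = 1/43.0 + 1/5.36 + 1/3.13 + 1/33.7 + 1/1.31 = 1.322 (units of 1/kΩ).
R3 takes the fraction G_k/ΣG = 0.3195/1.322 = 0.2416, so I = 2.94 × 0.2416 = 0.7103 mA.

I ≈ 0.710 mA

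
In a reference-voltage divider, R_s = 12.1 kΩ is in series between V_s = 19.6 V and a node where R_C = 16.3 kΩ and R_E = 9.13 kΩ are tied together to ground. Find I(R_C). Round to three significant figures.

I ≈ 0.392 mA

Equivalent of the parallel group: R_p = 5.852 kΩ.
V_A by voltage divider: V_A = 19.6 × 5.852/(12.1 + 5.852) = 6.389 V.
I(R_C) = V_A / R_C = 6.389/16.3 = 0.3920 mA.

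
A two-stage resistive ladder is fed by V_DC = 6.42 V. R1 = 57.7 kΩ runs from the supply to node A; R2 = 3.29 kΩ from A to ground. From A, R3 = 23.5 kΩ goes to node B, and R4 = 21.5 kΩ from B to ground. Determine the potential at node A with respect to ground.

Node A sees R2 in parallel with the series input of stage 2, R3 + R4 = 45.00 kΩ.
R2 ‖ (R3+R4) = 3.066 kΩ.
V_A = 6.42 × 3.066/(57.7 + 3.066) = 0.3239 V.

V_A ≈ 0.324 V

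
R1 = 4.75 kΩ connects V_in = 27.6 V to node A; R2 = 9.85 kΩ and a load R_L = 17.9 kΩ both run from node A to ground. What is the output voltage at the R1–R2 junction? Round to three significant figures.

V_out ≈ 15.8 V

The load sits in parallel with R2, giving an effective lower resistance R2' = R2·R_L/(R2+R_L) = 6.354 kΩ.
Voltage divider with the loaded lower leg: V_out = 27.6 × 6.354/(4.75 + 6.354) = 27.6 × 0.5722 = 15.79 V.
(Unloaded it would be 18.6 V; the load pulls it down.)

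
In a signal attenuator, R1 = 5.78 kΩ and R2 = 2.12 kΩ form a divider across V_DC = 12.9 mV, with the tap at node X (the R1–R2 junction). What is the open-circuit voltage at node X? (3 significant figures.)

With X open, the divider is unloaded: V_th = 12.9 × 2.12/7.900 = 3.462 mV.

V_th ≈ 3.46 mV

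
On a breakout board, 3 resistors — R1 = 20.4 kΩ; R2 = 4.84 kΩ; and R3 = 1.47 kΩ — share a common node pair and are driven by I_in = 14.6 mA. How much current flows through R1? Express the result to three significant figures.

Conductances: ΣG = 1/20.4 + 1/4.84 + 1/1.47 = 0.9359 (1/kΩ).
Current divider: I(R1) = I_in · G_k/ΣG = 14.6 × (0.04902/0.9359) = 14.6 × 0.05238 = 0.7647 mA.

I ≈ 0.765 mA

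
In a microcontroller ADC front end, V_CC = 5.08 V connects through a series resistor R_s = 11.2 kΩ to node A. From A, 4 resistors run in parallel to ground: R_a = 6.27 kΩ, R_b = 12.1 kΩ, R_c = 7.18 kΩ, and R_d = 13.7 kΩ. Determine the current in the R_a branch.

I ≈ 0.133 mA

Parallel bank: R_p = 1/(1/6.27 + 1/12.1 + 1/7.18 + 1/13.7) = 2.201 kΩ.
V_A by voltage divider: V_A = 5.08 × 2.201/(11.2 + 2.201) = 0.8342 V.
Branch current I = V_A/R_a = 0.8342/6.27 = 0.1331 mA.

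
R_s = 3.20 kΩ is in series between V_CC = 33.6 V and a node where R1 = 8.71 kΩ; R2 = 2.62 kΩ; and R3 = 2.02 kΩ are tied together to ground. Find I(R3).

Parallel bank: R_p = 1/(1/8.71 + 1/2.62 + 1/2.02) = 1.009 kΩ.
Node voltage V_A = V_CC · R_p/(R_s + R_p) = 33.6 × 0.2396 = 8.052 V.
Branch current I = V_A/R3 = 8.052/2.02 = 3.986 mA.

I ≈ 3.99 mA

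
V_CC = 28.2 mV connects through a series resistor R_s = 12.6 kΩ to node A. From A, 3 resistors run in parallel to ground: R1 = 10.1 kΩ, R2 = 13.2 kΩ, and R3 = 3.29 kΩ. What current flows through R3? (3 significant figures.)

I ≈ 1.22 µA

Equivalent of the parallel group: R_p = 2.089 kΩ.
V_A by voltage divider: V_A = 28.2 × 2.089/(12.6 + 2.089) = 4.010 mV.
I(R3) = V_A / R3 = 4.010/3.29 = 1.219 µA.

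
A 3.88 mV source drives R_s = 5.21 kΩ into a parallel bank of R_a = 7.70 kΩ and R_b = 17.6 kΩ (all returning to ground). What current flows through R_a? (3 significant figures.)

I ≈ 0.255 µA

Parallel bank: R_p = 1/(1/7.70 + 1/17.6) = 5.357 kΩ.
V_A by voltage divider: V_A = 3.88 × 5.357/(5.21 + 5.357) = 1.967 mV.
Branch current I = V_A/R_a = 1.967/7.70 = 0.2554 µA.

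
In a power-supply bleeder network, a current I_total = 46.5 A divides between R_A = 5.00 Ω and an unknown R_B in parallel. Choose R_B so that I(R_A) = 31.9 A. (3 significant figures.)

In a two-way split, I_A/I_total = R_B/(R_A + R_B).
With f = 0.6860, R_B = R_A · f/(1−f) = 5.00 × 2.185 = 10.92 Ω.

R_B ≈ 10.9 Ω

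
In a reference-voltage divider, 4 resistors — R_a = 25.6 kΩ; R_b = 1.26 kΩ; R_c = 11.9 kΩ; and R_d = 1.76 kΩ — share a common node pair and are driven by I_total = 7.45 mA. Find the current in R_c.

Conductances: ΣG = 1/25.6 + 1/1.26 + 1/11.9 + 1/1.76 = 1.485 (1/kΩ).
R_c takes the fraction G_k/ΣG = 0.08403/1.485 = 0.05659, so I = 7.45 × 0.05659 = 0.4216 mA.

I ≈ 0.422 mA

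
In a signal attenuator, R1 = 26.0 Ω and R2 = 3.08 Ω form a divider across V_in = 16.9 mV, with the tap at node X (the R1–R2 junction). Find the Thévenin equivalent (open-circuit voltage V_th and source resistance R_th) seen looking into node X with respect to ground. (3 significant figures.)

V_th is the unloaded tap voltage: V_in · R2/(R1+R2) = 16.9 × 0.1059 = 1.790 mV.
Looking into X with the source shorted: R_th = R1·R2/(R1+R2) = 26.00 × 3.08/29.08 = 2.754 Ω.

V_th ≈ 1.79 mV, R_th ≈ 2.75 Ω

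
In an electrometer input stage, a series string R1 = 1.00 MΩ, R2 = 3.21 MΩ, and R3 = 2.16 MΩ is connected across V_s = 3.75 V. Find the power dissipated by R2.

P ≈ 1.11 µW

The common current is I = 3.75/6.370 = 0.5887 µA.
V(R2) = I·R = 1.890 V; P = V·I = 1.890 × 0.5887 = 1.112 µW.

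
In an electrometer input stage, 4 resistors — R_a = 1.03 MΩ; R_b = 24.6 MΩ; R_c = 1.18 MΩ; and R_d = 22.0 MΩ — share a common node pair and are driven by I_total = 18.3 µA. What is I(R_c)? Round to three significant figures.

ΣG = 1/1.03 + 1/24.6 + 1/1.18 + 1/22.0 = 1.904.
Current divider: I(R_c) = I_total · G_k/ΣG = 18.3 × (0.8475/1.904) = 18.3 × 0.4450 = 8.143 µA.

I ≈ 8.14 µA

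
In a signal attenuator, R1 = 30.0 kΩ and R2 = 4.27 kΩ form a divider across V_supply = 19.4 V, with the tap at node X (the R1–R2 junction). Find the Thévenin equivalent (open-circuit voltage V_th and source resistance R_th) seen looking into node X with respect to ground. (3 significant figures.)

V_th is the unloaded tap voltage: V_supply · R2/(R1+R2) = 19.4 × 0.1246 = 2.417 V.
With V_supply suppressed (replaced by a short), R_th = R1 ‖ R2 = (30.00 × 4.27)/(30.00 + 4.27) = 3.738 kΩ.

V_th ≈ 2.42 V, R_th ≈ 3.74 kΩ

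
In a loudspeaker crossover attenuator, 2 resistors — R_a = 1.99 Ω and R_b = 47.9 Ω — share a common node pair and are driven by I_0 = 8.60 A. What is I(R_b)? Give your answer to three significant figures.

I ≈ 0.343 A

For two parallel branches, I_k = I_0 · (other R)/(sum of R).
I(R_b) = 8.60 × 1.99/(1.99 + 47.9) = 8.60 × 0.03989 = 0.3430 A.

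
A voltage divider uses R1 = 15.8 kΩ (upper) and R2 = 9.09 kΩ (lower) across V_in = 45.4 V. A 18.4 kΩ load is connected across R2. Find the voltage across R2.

The load sits in parallel with R2, giving an effective lower resistance R2' = R2·R_L/(R2+R_L) = 6.084 kΩ.
Then V_out = V_in · R2'/(R1 + R2') = 45.4 × 6.084/21.88 = 12.62 V.
(Unloaded it would be 16.6 V; the load pulls it down.)

V_out ≈ 12.6 V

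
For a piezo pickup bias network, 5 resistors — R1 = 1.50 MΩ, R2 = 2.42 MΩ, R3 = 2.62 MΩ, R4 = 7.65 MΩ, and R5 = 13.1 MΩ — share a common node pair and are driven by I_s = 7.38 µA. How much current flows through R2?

I ≈ 1.83 µA

Conductances: ΣG = 1/1.50 + 1/2.42 + 1/2.62 + 1/7.65 + 1/13.1 = 1.669 (1/MΩ).
By the current-divider rule, I = I_s · G_k/ΣG = 7.38 × 0.2476 = 1.828 µA.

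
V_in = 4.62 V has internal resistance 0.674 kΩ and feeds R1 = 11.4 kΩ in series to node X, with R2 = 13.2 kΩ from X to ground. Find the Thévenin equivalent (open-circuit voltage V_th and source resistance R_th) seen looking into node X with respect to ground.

R1' = 0.674 + 11.4 = 12.07 kΩ (source resistance + R1).
V_th is the unloaded tap voltage: V_in · R2/(R1'+R2) = 4.62 × 0.5223 = 2.413 V.
With V_in suppressed (replaced by a short), R_th = R1' ‖ R2 = (12.07 × 13.2)/(12.07 + 13.2) = 6.306 kΩ.

V_th ≈ 2.41 V, R_th ≈ 6.31 kΩ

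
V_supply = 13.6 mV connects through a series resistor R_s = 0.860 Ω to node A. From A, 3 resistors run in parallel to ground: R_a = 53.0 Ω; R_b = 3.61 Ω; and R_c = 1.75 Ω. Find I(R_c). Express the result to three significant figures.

I ≈ 4.45 mA

Combine the parallel branches: R_p = (1/53.0 + 1/3.61 + 1/1.75)⁻¹ = 1.153 Ω.
V_A by voltage divider: V_A = 13.6 × 1.153/(0.860 + 1.153) = 7.790 mV.
Branch current I = V_A/R_c = 7.790/1.75 = 4.451 mA.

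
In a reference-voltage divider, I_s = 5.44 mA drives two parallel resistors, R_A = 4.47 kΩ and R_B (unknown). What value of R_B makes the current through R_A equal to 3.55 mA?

In a two-way split, I_A/I_s = R_B/(R_A + R_B).
3.55/5.44 = R_B/(R_A + R_B) → R_B = R_A · (0.6526)/(1 − 0.6526) = 4.47 × 1.878 = 8.396 kΩ.

R_B ≈ 8.40 kΩ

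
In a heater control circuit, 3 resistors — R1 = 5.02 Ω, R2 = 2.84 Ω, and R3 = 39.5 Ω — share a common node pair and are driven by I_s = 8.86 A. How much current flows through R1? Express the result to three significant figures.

I ≈ 3.06 A

Total conductance ΣG = 1/5.02 + 1/2.84 + 1/39.5 = 0.5766 (units of 1/Ω).
R1 takes the fraction G_k/ΣG = 0.1992/0.5766 = 0.3455, so I = 8.86 × 0.3455 = 3.061 A.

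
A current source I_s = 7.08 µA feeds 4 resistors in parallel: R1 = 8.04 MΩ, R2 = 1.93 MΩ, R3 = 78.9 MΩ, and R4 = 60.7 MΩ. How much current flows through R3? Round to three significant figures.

Conductances: ΣG = 1/8.04 + 1/1.93 + 1/78.9 + 1/60.7 = 0.6717 (1/MΩ).
Current divider: I(R3) = I_s · G_k/ΣG = 7.08 × (0.01267/0.6717) = 7.08 × 0.01887 = 0.1336 µA.

I ≈ 0.134 µA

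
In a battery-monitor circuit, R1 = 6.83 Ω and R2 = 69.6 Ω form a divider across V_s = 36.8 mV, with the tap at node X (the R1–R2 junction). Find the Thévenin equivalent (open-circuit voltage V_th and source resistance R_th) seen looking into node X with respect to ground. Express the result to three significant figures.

With X open, the divider is unloaded: V_th = 36.8 × 69.6/76.43 = 33.51 mV.
With V_s suppressed (replaced by a short), R_th = R1 ‖ R2 = (6.830 × 69.6)/(6.830 + 69.6) = 6.220 Ω.

V_th ≈ 33.5 mV, R_th ≈ 6.22 Ω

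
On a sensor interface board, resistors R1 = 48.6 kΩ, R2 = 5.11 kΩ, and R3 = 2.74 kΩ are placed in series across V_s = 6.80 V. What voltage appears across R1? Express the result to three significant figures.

Series total: ΣR = 48.6 + 5.11 + 2.74 = 56.45 kΩ.
By the voltage-divider rule, V = 6.80 × 48.60/56.45 = 5.854 V.

V ≈ 5.85 V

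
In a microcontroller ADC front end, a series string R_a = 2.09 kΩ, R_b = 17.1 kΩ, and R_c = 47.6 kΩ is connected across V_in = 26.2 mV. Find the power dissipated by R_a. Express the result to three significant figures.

P ≈ 0.322 nW

Series current I = V_in/ΣR = 26.2/66.79 = 0.3923 µA.
P = I²R = 0.1539 × 2.09 = 0.3216 nW.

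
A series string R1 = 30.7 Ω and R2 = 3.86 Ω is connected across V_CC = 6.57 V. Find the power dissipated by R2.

P ≈ 0.139 W

Series current I = V_CC/ΣR = 6.57/34.56 = 0.1901 A.
P = I²R = 0.03614 × 3.86 = 0.1395 W.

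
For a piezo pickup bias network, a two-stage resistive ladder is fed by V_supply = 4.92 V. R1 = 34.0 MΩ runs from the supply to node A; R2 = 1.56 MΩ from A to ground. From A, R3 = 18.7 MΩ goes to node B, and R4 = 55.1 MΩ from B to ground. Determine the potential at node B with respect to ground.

V_B ≈ 0.158 V

Looking into the second stage from A: R3 + R4 = 73.80 MΩ appears in parallel with R2.
R2 ‖ (R3+R4) = 1.528 MΩ.
V_A = 4.92 × 1.528/(34.0 + 1.528) = 0.2116 V.
V_B = V_A × 0.7466 = 0.1580 V.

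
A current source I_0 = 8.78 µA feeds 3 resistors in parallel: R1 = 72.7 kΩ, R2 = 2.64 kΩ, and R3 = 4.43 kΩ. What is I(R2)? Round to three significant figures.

I ≈ 5.38 µA

Total conductance ΣG = 1/72.7 + 1/2.64 + 1/4.43 = 0.6183 (units of 1/kΩ).
Current divider: I(R2) = I_0 · G_k/ΣG = 8.78 × (0.3788/0.6183) = 8.78 × 0.6127 = 5.379 µA.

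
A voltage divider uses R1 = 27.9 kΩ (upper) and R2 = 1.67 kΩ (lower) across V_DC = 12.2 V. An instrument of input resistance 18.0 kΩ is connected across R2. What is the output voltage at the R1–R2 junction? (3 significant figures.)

The load sits in parallel with R2, giving an effective lower resistance R2' = R2·R_L/(R2+R_L) = 1.528 kΩ.
Then V_out = V_DC · R2'/(R1 + R2') = 12.2 × 1.528/29.43 = 0.6335 V.

V_out ≈ 0.634 V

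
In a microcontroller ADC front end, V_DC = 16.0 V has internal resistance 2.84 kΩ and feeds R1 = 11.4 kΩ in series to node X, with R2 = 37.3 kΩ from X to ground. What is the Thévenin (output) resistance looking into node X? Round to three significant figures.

R1' = 2.84 + 11.4 = 14.24 kΩ (source resistance + R1).
Zeroing V_DC shorts the top of R1' to ground, so R_th = R1' ‖ R2 = 10.31 kΩ.

R_th ≈ 10.3 kΩ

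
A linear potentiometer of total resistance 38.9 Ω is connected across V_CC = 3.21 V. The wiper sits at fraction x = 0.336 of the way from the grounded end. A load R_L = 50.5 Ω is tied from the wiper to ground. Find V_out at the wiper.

Lower segment x·R_p = 13.07 Ω; upper segment (1−x)·R_p = 25.83 Ω.
Lower segment in parallel with the load: 13.07 ‖ 50.5 = 10.38 Ω.
V_out = 3.21 × 10.38/(25.83 + 10.38) = 0.9204 V.

V_out ≈ 0.920 V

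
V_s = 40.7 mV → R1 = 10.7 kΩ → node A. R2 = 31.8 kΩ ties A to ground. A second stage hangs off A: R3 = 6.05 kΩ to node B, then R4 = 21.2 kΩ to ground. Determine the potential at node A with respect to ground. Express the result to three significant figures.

V_A ≈ 23.5 mV

Node A sees R2 in parallel with the series input of stage 2, R3 + R4 = 27.25 kΩ.
Effective lower resistance at A: R2 ‖ 27.25 = 14.67 kΩ.
So V_A = 40.7 × 0.5783 = 23.54 mV.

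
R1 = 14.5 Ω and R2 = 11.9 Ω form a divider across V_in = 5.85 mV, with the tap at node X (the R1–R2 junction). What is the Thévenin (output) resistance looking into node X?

R_th ≈ 6.54 Ω

Looking into X with the source shorted: R_th = R1·R2/(R1+R2) = 14.50 × 11.9/26.40 = 6.536 Ω.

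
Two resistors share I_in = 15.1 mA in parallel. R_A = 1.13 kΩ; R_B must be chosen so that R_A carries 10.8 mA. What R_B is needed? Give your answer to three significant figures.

In a two-way split, I_A/I_in = R_B/(R_A + R_B).
With f = 0.7152, R_B = R_A · f/(1−f) = 1.13 × 2.512 = 2.838 kΩ.

R_B ≈ 2.84 kΩ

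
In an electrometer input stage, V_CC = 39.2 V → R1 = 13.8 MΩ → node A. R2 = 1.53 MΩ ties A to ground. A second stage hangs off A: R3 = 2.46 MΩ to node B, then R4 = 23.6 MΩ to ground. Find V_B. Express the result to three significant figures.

Looking into the second stage from A: R3 + R4 = 26.06 MΩ appears in parallel with R2.
R2 ‖ (R3+R4) = 1.445 MΩ.
So V_A = 39.2 × 0.09479 = 3.716 V.
Then the unloaded second divider: V_B = V_A × R4/(R3+R4) = 3.716 × 0.9056 = 3.365 V.

V_B ≈ 3.37 V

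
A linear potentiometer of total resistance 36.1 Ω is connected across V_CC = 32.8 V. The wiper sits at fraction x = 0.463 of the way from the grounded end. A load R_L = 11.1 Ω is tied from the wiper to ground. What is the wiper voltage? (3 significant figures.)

Split the track: R_lower = x·R_p = 16.71 Ω, R_upper = (1−x)·R_p = 19.39 Ω.
(x·R_p) ‖ R_L = 6.670 Ω.
V_out = 32.8 × 6.670/(19.39 + 6.670) = 8.397 V.

V_out ≈ 8.40 V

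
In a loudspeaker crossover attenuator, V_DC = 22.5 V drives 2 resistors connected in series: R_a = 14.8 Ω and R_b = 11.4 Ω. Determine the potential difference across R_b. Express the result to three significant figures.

V ≈ 9.79 V

ΣR = 14.8 + 11.4 = 26.20 Ω.
V = V_DC · R/ΣR = 22.5 × 0.4351 = 9.790 V.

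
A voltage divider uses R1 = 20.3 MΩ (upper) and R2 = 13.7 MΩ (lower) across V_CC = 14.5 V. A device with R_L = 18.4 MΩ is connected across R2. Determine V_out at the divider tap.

R2 ‖ R_L = (13.7 × 18.4)/(13.7 + 18.4) = 7.853 MΩ.
Then V_out = V_CC · R2'/(R1 + R2') = 14.5 × 7.853/28.15 = 4.045 V.
(Unloaded it would be 5.84 V; the load pulls it down.)

V_out ≈ 4.04 V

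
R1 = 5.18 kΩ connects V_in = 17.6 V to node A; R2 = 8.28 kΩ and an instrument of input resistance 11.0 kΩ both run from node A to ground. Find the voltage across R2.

V_out ≈ 8.39 V

The load sits in parallel with R2, giving an effective lower resistance R2' = R2·R_L/(R2+R_L) = 4.724 kΩ.
Now apply the divider: V_out = 17.6 × 0.4770 = 8.395 V.
(Unloaded it would be 10.8 V; the load pulls it down.)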